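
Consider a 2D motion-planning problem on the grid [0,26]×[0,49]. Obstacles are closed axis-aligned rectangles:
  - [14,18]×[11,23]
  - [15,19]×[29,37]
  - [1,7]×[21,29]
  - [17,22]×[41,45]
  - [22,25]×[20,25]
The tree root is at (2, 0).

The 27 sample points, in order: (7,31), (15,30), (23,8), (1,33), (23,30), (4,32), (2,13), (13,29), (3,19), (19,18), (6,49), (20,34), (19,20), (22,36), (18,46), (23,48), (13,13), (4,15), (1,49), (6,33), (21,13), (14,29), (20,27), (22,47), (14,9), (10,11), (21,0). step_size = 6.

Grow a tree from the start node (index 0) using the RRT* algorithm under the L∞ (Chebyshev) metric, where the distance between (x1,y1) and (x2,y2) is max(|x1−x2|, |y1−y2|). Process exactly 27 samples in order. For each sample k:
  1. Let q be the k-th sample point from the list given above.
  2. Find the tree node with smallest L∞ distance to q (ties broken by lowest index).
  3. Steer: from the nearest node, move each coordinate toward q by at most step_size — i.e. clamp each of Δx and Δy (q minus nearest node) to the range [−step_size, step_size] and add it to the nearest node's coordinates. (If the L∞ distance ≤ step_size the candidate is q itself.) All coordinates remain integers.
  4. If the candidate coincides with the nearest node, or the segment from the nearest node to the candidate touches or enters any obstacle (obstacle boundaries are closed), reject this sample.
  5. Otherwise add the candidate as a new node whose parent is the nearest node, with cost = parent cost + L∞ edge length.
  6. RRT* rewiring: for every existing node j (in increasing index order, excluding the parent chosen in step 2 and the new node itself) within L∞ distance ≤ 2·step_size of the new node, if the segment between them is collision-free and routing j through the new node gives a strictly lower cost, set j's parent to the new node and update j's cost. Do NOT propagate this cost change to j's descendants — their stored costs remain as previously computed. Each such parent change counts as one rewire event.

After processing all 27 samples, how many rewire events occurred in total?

Rewire events: 1

1. q=(7,31) nearest=0 d=31 new=(7,6) → add node 1 parent=0 cost=6
2. q=(15,30) nearest=1 d=24 new=(13,12) → add node 2 parent=1 cost=12
3. q=(23,8) nearest=2 d=10 new=(19,8) → blocked by [14,18]×[11,23], reject
4. q=(1,33) nearest=2 d=21 new=(7,18) → add node 3 parent=2 cost=18
5. q=(23,30) nearest=3 d=16 new=(13,24) → add node 4 parent=3 cost=24
6. q=(4,32) nearest=4 d=9 new=(7,30) → add node 5 parent=4 cost=30
7. q=(2,13) nearest=3 d=5 new=(2,13) → add node 6 parent=3 cost=23
8. q=(13,29) nearest=4 d=5 new=(13,29) → add node 7 parent=4 cost=29
9. q=(3,19) nearest=3 d=4 new=(3,19) → add node 8 parent=3 cost=22
10. q=(19,18) nearest=2 d=6 new=(19,18) → blocked by [14,18]×[11,23], reject
11. q=(6,49) nearest=5 d=19 new=(6,36) → add node 9 parent=5 cost=36
12. q=(20,34) nearest=7 d=7 new=(19,34) → blocked by [15,19]×[29,37], reject
13. q=(19,20) nearest=4 d=6 new=(19,20) → blocked by [14,18]×[11,23], reject
14. q=(22,36) nearest=7 d=9 new=(19,35) → blocked by [15,19]×[29,37], reject
15. q=(18,46) nearest=9 d=12 new=(12,42) → add node 10 parent=9 cost=42
16. q=(23,48) nearest=10 d=11 new=(18,48) → add node 11 parent=10 cost=48
17. q=(13,13) nearest=2 d=1 new=(13,13) → add node 12 parent=2 cost=13
18. q=(4,15) nearest=6 d=2 new=(4,15) → add node 13 parent=6 cost=25
19. q=(1,49) nearest=10 d=11 new=(6,48) → add node 14 parent=10 cost=48
20. q=(6,33) nearest=5 d=3 new=(6,33) → add node 15 parent=5 cost=33
21. q=(21,13) nearest=2 d=8 new=(19,13) → blocked by [14,18]×[11,23], reject
22. q=(14,29) nearest=7 d=1 new=(14,29) → add node 16 parent=7 cost=30
23. q=(20,27) nearest=16 d=6 new=(20,27) → add node 17 parent=16 cost=36
24. q=(22,47) nearest=11 d=4 new=(22,47) → add node 18 parent=11 cost=52
25. q=(14,9) nearest=2 d=3 new=(14,9) → add node 19 parent=2 cost=15
26. q=(10,11) nearest=2 d=3 new=(10,11) → add node 20 parent=2 cost=15; rewire 13→20 (21<25)
27. q=(21,0) nearest=19 d=9 new=(20,3) → add node 21 parent=19 cost=21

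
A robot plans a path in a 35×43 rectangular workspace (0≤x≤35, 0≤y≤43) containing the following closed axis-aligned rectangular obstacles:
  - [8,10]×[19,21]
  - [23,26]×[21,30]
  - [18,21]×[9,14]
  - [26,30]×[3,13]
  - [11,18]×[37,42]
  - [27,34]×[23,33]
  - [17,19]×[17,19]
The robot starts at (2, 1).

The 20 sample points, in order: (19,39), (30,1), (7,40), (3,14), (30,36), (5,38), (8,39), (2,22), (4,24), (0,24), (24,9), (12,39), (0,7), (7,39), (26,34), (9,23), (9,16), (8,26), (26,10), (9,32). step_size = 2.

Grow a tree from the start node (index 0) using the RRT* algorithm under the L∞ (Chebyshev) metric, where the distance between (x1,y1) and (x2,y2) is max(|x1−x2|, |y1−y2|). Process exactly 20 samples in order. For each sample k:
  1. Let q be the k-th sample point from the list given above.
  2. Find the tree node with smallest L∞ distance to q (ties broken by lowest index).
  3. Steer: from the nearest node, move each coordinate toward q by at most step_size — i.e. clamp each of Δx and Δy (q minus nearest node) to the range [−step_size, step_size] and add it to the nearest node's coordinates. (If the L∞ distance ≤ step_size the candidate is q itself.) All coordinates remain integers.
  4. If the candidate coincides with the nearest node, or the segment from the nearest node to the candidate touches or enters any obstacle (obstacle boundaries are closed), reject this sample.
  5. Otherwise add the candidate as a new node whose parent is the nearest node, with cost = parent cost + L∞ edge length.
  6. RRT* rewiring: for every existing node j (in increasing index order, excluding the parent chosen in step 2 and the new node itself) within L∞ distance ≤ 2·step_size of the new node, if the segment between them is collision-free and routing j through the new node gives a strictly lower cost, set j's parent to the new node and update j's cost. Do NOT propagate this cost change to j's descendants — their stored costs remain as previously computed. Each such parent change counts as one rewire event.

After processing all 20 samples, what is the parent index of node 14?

1. q=(19,39) nearest=0 d=38 new=(4,3) → add node 1 parent=0 cost=2
2. q=(30,1) nearest=1 d=26 new=(6,1) → add node 2 parent=1 cost=4
3. q=(7,40) nearest=1 d=37 new=(6,5) → add node 3 parent=1 cost=4
4. q=(3,14) nearest=3 d=9 new=(4,7) → add node 4 parent=3 cost=6
5. q=(30,36) nearest=4 d=29 new=(6,9) → add node 5 parent=4 cost=8
6. q=(5,38) nearest=5 d=29 new=(5,11) → add node 6 parent=5 cost=10
7. q=(8,39) nearest=6 d=28 new=(7,13) → add node 7 parent=6 cost=12
8. q=(2,22) nearest=7 d=9 new=(5,15) → add node 8 parent=7 cost=14
9. q=(4,24) nearest=8 d=9 new=(4,17) → add node 9 parent=8 cost=16
10. q=(0,24) nearest=9 d=7 new=(2,19) → add node 10 parent=9 cost=18
11. q=(24,9) nearest=7 d=17 new=(9,11) → add node 11 parent=7 cost=14
12. q=(12,39) nearest=10 d=20 new=(4,21) → add node 12 parent=10 cost=20
13. q=(0,7) nearest=1 d=4 new=(2,5) → add node 13 parent=1 cost=4
14. q=(7,39) nearest=12 d=18 new=(6,23) → add node 14 parent=12 cost=22
15. q=(26,34) nearest=14 d=20 new=(8,25) → add node 15 parent=14 cost=24
16. q=(9,23) nearest=15 d=2 new=(9,23) → add node 16 parent=15 cost=26
17. q=(9,16) nearest=7 d=3 new=(9,15) → add node 17 parent=7 cost=14
18. q=(8,26) nearest=15 d=1 new=(8,26) → add node 18 parent=15 cost=25
19. q=(26,10) nearest=11 d=17 new=(11,10) → add node 19 parent=11 cost=16
20. q=(9,32) nearest=18 d=6 new=(9,28) → add node 20 parent=18 cost=27

Parent of node 14: 12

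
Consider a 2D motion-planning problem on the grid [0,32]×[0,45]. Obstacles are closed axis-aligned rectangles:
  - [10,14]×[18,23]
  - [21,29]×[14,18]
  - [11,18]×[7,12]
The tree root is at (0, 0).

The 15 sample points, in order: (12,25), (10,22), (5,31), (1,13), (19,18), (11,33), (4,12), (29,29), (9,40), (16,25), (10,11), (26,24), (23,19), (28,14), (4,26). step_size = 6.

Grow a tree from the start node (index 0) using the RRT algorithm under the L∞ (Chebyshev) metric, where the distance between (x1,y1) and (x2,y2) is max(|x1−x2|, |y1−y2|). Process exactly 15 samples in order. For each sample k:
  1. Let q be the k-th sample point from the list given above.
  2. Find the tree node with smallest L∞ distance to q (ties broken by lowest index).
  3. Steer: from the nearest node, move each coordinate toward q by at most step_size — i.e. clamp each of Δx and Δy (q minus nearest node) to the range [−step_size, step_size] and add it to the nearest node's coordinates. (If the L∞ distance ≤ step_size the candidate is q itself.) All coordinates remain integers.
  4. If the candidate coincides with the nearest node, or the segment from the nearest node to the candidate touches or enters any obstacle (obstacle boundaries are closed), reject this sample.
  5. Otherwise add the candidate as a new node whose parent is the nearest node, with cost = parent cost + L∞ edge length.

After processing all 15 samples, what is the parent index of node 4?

Parent of node 4: 3

1. q=(12,25) nearest=0 d=25 new=(6,6) → add node 1 parent=0 cost=6
2. q=(10,22) nearest=1 d=16 new=(10,12) → add node 2 parent=1 cost=12
3. q=(5,31) nearest=2 d=19 new=(5,18) → add node 3 parent=2 cost=18
4. q=(1,13) nearest=3 d=5 new=(1,13) → add node 4 parent=3 cost=23
5. q=(19,18) nearest=2 d=9 new=(16,18) → add node 5 parent=2 cost=18
6. q=(11,33) nearest=3 d=15 new=(11,24) → blocked by [10,14]×[18,23], reject
7. q=(4,12) nearest=4 d=3 new=(4,12) → add node 6 parent=4 cost=26
8. q=(29,29) nearest=5 d=13 new=(22,24) → add node 7 parent=5 cost=24
9. q=(9,40) nearest=7 d=16 new=(16,30) → add node 8 parent=7 cost=30
10. q=(16,25) nearest=8 d=5 new=(16,25) → add node 9 parent=8 cost=35
11. q=(10,11) nearest=2 d=1 new=(10,11) → add node 10 parent=2 cost=13
12. q=(26,24) nearest=7 d=4 new=(26,24) → add node 11 parent=7 cost=28
13. q=(23,19) nearest=7 d=5 new=(23,19) → add node 12 parent=7 cost=29
14. q=(28,14) nearest=12 d=5 new=(28,14) → blocked by [21,29]×[14,18], reject
15. q=(4,26) nearest=3 d=8 new=(4,24) → add node 13 parent=3 cost=24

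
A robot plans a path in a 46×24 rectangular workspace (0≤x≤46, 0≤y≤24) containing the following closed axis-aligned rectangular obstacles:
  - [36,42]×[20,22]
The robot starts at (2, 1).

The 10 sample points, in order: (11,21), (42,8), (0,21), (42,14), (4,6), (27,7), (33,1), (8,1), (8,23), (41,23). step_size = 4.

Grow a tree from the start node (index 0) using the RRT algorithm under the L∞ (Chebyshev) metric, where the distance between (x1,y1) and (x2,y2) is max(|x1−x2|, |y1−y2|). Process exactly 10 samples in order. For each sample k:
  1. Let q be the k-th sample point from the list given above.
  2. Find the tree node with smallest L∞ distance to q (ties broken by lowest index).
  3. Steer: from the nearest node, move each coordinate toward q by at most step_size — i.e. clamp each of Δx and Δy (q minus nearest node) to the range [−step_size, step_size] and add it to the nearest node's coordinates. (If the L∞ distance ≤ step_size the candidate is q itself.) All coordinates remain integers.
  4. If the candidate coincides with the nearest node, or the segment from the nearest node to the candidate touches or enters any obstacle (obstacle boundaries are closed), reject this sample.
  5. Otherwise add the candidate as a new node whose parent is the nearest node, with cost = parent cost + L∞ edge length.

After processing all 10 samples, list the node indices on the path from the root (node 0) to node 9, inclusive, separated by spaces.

Path: 0 1 2 3 9

1. q=(11,21) nearest=0 d=20 new=(6,5) → add node 1 parent=0 cost=4
2. q=(42,8) nearest=1 d=36 new=(10,8) → add node 2 parent=1 cost=8
3. q=(0,21) nearest=2 d=13 new=(6,12) → add node 3 parent=2 cost=12
4. q=(42,14) nearest=2 d=32 new=(14,12) → add node 4 parent=2 cost=12
5. q=(4,6) nearest=1 d=2 new=(4,6) → add node 5 parent=1 cost=6
6. q=(27,7) nearest=4 d=13 new=(18,8) → add node 6 parent=4 cost=16
7. q=(33,1) nearest=6 d=15 new=(22,4) → add node 7 parent=6 cost=20
8. q=(8,1) nearest=1 d=4 new=(8,1) → add node 8 parent=1 cost=8
9. q=(8,23) nearest=3 d=11 new=(8,16) → add node 9 parent=3 cost=16
10. q=(41,23) nearest=7 d=19 new=(26,8) → add node 10 parent=7 cost=24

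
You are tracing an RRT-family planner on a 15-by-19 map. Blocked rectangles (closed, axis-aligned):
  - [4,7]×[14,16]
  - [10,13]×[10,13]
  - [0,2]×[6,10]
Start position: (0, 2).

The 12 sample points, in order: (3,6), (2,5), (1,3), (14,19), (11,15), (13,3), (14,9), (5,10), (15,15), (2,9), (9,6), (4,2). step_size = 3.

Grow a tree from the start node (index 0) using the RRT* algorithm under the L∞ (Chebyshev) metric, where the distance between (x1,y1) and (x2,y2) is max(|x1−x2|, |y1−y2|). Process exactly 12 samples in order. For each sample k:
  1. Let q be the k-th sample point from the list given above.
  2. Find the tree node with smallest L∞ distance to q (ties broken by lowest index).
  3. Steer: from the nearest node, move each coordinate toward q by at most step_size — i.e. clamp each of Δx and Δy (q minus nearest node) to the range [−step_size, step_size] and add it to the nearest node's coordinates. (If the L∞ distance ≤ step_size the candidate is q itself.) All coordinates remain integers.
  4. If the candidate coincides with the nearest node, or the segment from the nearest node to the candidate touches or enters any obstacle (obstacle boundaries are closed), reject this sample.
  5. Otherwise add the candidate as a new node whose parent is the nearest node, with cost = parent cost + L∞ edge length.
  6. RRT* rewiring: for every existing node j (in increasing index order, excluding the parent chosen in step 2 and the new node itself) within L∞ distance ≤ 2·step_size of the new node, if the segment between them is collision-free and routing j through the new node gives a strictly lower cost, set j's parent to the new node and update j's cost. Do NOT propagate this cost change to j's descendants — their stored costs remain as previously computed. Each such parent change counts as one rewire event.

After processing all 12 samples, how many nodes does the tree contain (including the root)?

Node count: 10

1. q=(3,6) nearest=0 d=4 new=(3,5) → add node 1 parent=0 cost=3
2. q=(2,5) nearest=1 d=1 new=(2,5) → add node 2 parent=1 cost=4
3. q=(1,3) nearest=0 d=1 new=(1,3) → add node 3 parent=0 cost=1; rewire 2→3 (3<4)
4. q=(14,19) nearest=1 d=14 new=(6,8) → add node 4 parent=1 cost=6
5. q=(11,15) nearest=4 d=7 new=(9,11) → add node 5 parent=4 cost=9
6. q=(13,3) nearest=4 d=7 new=(9,5) → add node 6 parent=4 cost=9
7. q=(14,9) nearest=5 d=5 new=(12,9) → blocked by [10,13]×[10,13], reject
8. q=(5,10) nearest=4 d=2 new=(5,10) → add node 7 parent=4 cost=8
9. q=(15,15) nearest=5 d=6 new=(12,14) → blocked by [10,13]×[10,13], reject
10. q=(2,9) nearest=7 d=3 new=(2,9) → blocked by [0,2]×[6,10], reject
11. q=(9,6) nearest=6 d=1 new=(9,6) → add node 8 parent=6 cost=10
12. q=(4,2) nearest=1 d=3 new=(4,2) → add node 9 parent=1 cost=6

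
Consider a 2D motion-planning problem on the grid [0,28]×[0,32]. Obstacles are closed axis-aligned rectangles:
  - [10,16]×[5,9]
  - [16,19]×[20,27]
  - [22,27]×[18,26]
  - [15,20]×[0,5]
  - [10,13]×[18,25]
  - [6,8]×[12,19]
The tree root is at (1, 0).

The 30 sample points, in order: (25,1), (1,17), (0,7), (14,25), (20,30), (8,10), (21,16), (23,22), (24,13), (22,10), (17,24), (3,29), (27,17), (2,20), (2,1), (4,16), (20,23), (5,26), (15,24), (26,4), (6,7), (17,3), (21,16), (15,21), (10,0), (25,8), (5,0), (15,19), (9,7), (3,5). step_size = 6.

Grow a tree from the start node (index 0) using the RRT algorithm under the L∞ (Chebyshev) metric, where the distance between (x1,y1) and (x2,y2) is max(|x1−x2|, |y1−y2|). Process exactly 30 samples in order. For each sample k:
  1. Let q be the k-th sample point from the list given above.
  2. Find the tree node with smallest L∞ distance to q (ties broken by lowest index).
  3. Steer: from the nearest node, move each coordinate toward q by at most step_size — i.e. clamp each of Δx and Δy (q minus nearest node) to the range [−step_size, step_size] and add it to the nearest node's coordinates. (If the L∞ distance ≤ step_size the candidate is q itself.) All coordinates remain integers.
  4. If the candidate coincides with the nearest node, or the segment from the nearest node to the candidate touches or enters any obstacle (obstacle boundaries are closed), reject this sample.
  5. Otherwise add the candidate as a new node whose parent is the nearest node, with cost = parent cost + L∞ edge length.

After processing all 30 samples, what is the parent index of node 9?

1. q=(25,1) nearest=0 d=24 new=(7,1) → add node 1 parent=0 cost=6
2. q=(1,17) nearest=1 d=16 new=(1,7) → add node 2 parent=1 cost=12
3. q=(0,7) nearest=2 d=1 new=(0,7) → add node 3 parent=2 cost=13
4. q=(14,25) nearest=2 d=18 new=(7,13) → blocked by [6,8]×[12,19], reject
5. q=(20,30) nearest=2 d=23 new=(7,13) → blocked by [6,8]×[12,19], reject
6. q=(8,10) nearest=2 d=7 new=(7,10) → add node 4 parent=2 cost=18
7. q=(21,16) nearest=4 d=14 new=(13,16) → add node 5 parent=4 cost=24
8. q=(23,22) nearest=5 d=10 new=(19,22) → blocked by [16,19]×[20,27], reject
9. q=(24,13) nearest=5 d=11 new=(19,13) → add node 6 parent=5 cost=30
10. q=(22,10) nearest=6 d=3 new=(22,10) → add node 7 parent=6 cost=33
11. q=(17,24) nearest=5 d=8 new=(17,22) → blocked by [16,19]×[20,27], reject
12. q=(3,29) nearest=5 d=13 new=(7,22) → blocked by [10,13]×[18,25], reject
13. q=(27,17) nearest=7 d=7 new=(27,16) → add node 8 parent=7 cost=39
14. q=(2,20) nearest=4 d=10 new=(2,16) → add node 9 parent=4 cost=24
15. q=(2,1) nearest=0 d=1 new=(2,1) → add node 10 parent=0 cost=1
16. q=(4,16) nearest=9 d=2 new=(4,16) → add node 11 parent=9 cost=26
17. q=(20,23) nearest=5 d=7 new=(19,22) → blocked by [16,19]×[20,27], reject
18. q=(5,26) nearest=5 d=10 new=(7,22) → blocked by [10,13]×[18,25], reject
19. q=(15,24) nearest=5 d=8 new=(15,22) → add node 12 parent=5 cost=30
20. q=(26,4) nearest=7 d=6 new=(26,4) → add node 13 parent=7 cost=39
21. q=(6,7) nearest=4 d=3 new=(6,7) → add node 14 parent=4 cost=21
22. q=(17,3) nearest=7 d=7 new=(17,4) → blocked by [15,20]×[0,5], reject
23. q=(21,16) nearest=6 d=3 new=(21,16) → add node 15 parent=6 cost=33
24. q=(15,21) nearest=12 d=1 new=(15,21) → add node 16 parent=12 cost=31
25. q=(10,0) nearest=1 d=3 new=(10,0) → add node 17 parent=1 cost=9
26. q=(25,8) nearest=7 d=3 new=(25,8) → add node 18 parent=7 cost=36
27. q=(5,0) nearest=1 d=2 new=(5,0) → add node 19 parent=1 cost=8
28. q=(15,19) nearest=16 d=2 new=(15,19) → add node 20 parent=16 cost=33
29. q=(9,7) nearest=4 d=3 new=(9,7) → add node 21 parent=4 cost=21
30. q=(3,5) nearest=2 d=2 new=(3,5) → add node 22 parent=2 cost=14

Parent of node 9: 4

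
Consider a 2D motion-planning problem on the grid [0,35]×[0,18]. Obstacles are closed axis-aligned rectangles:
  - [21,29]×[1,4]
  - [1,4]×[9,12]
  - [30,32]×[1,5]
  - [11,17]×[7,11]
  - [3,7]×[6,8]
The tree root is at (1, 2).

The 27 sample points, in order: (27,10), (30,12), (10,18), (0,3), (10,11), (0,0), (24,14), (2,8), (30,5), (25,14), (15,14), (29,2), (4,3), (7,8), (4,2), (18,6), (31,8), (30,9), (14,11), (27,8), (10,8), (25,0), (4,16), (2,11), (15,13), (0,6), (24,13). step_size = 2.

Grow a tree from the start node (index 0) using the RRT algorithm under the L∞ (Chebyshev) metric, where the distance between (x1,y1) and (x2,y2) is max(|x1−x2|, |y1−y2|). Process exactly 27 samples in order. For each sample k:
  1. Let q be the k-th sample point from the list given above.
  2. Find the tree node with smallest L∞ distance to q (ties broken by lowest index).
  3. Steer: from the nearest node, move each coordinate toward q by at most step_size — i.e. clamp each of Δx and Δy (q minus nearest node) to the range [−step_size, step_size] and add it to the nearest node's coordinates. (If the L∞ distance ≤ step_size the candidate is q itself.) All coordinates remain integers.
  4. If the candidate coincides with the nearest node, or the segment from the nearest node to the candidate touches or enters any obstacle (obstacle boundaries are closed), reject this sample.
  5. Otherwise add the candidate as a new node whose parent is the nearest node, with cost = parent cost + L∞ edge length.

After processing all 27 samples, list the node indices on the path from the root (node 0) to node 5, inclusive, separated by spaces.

Path: 0 1 5

1. q=(27,10) nearest=0 d=26 new=(3,4) → add node 1 parent=0 cost=2
2. q=(30,12) nearest=1 d=27 new=(5,6) → blocked by [3,7]×[6,8], reject
3. q=(10,18) nearest=1 d=14 new=(5,6) → blocked by [3,7]×[6,8], reject
4. q=(0,3) nearest=0 d=1 new=(0,3) → add node 2 parent=0 cost=1
5. q=(10,11) nearest=1 d=7 new=(5,6) → blocked by [3,7]×[6,8], reject
6. q=(0,0) nearest=0 d=2 new=(0,0) → add node 3 parent=0 cost=2
7. q=(24,14) nearest=1 d=21 new=(5,6) → blocked by [3,7]×[6,8], reject
8. q=(2,8) nearest=1 d=4 new=(2,6) → add node 4 parent=1 cost=4
9. q=(30,5) nearest=1 d=27 new=(5,5) → add node 5 parent=1 cost=4
10. q=(25,14) nearest=5 d=20 new=(7,7) → blocked by [3,7]×[6,8], reject
11. q=(15,14) nearest=5 d=10 new=(7,7) → blocked by [3,7]×[6,8], reject
12. q=(29,2) nearest=5 d=24 new=(7,3) → add node 6 parent=5 cost=6
13. q=(4,3) nearest=1 d=1 new=(4,3) → add node 7 parent=1 cost=3
14. q=(7,8) nearest=5 d=3 new=(7,7) → blocked by [3,7]×[6,8], reject
15. q=(4,2) nearest=7 d=1 new=(4,2) → add node 8 parent=7 cost=4
16. q=(18,6) nearest=6 d=11 new=(9,5) → add node 9 parent=6 cost=8
17. q=(31,8) nearest=9 d=22 new=(11,7) → blocked by [11,17]×[7,11], reject
18. q=(30,9) nearest=9 d=21 new=(11,7) → blocked by [11,17]×[7,11], reject
19. q=(14,11) nearest=9 d=6 new=(11,7) → blocked by [11,17]×[7,11], reject
20. q=(27,8) nearest=9 d=18 new=(11,7) → blocked by [11,17]×[7,11], reject
21. q=(10,8) nearest=9 d=3 new=(10,7) → add node 10 parent=9 cost=10
22. q=(25,0) nearest=10 d=15 new=(12,5) → add node 11 parent=10 cost=12
23. q=(4,16) nearest=10 d=9 new=(8,9) → add node 12 parent=10 cost=12
24. q=(2,11) nearest=4 d=5 new=(2,8) → add node 13 parent=4 cost=6
25. q=(15,13) nearest=10 d=6 new=(12,9) → blocked by [11,17]×[7,11], reject
26. q=(0,6) nearest=4 d=2 new=(0,6) → add node 14 parent=4 cost=6
27. q=(24,13) nearest=11 d=12 new=(14,7) → blocked by [11,17]×[7,11], reject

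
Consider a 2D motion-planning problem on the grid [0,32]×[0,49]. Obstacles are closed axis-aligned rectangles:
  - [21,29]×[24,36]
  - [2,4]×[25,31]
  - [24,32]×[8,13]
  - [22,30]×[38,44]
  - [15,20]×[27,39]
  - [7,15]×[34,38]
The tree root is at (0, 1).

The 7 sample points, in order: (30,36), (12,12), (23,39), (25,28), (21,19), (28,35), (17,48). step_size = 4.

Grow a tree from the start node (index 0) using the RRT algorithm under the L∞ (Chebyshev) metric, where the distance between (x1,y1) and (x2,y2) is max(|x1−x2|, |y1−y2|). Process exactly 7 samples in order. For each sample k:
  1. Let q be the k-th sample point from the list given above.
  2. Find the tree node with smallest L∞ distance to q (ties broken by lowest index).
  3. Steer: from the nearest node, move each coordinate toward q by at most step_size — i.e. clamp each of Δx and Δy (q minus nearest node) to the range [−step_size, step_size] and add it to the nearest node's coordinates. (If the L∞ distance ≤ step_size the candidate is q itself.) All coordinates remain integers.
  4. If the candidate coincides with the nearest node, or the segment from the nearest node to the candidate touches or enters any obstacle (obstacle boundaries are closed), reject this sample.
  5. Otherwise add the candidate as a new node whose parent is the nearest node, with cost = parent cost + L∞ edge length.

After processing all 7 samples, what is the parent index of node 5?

1. q=(30,36) nearest=0 d=35 new=(4,5) → add node 1 parent=0 cost=4
2. q=(12,12) nearest=1 d=8 new=(8,9) → add node 2 parent=1 cost=8
3. q=(23,39) nearest=2 d=30 new=(12,13) → add node 3 parent=2 cost=12
4. q=(25,28) nearest=3 d=15 new=(16,17) → add node 4 parent=3 cost=16
5. q=(21,19) nearest=4 d=5 new=(20,19) → add node 5 parent=4 cost=20
6. q=(28,35) nearest=5 d=16 new=(24,23) → add node 6 parent=5 cost=24
7. q=(17,48) nearest=6 d=25 new=(20,27) → blocked by [21,29]×[24,36], reject

Parent of node 5: 4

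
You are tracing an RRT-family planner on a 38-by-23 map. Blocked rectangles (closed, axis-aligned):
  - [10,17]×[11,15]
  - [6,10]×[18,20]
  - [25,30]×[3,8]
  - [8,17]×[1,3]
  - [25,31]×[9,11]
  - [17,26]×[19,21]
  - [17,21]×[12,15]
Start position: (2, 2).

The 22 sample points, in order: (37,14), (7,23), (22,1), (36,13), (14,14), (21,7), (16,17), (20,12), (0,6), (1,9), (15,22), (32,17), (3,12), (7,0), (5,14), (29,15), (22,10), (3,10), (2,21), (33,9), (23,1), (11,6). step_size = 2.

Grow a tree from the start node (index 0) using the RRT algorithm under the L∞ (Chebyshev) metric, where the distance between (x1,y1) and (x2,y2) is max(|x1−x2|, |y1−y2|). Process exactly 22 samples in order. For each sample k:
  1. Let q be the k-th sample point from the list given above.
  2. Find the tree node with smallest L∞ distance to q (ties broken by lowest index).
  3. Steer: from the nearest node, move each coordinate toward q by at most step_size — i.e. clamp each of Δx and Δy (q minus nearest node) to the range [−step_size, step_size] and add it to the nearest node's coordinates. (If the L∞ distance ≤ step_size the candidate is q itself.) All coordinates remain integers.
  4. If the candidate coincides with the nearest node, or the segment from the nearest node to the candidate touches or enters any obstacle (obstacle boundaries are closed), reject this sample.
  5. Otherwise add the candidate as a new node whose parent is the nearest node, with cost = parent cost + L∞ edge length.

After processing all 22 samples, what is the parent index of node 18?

Parent of node 18: 17

1. q=(37,14) nearest=0 d=35 new=(4,4) → add node 1 parent=0 cost=2
2. q=(7,23) nearest=1 d=19 new=(6,6) → add node 2 parent=1 cost=4
3. q=(22,1) nearest=2 d=16 new=(8,4) → add node 3 parent=2 cost=6
4. q=(36,13) nearest=3 d=28 new=(10,6) → add node 4 parent=3 cost=8
5. q=(14,14) nearest=2 d=8 new=(8,8) → add node 5 parent=2 cost=6
6. q=(21,7) nearest=4 d=11 new=(12,7) → add node 6 parent=4 cost=10
7. q=(16,17) nearest=5 d=9 new=(10,10) → add node 7 parent=5 cost=8
8. q=(20,12) nearest=6 d=8 new=(14,9) → add node 8 parent=6 cost=12
9. q=(0,6) nearest=0 d=4 new=(0,4) → add node 9 parent=0 cost=2
10. q=(1,9) nearest=1 d=5 new=(2,6) → add node 10 parent=1 cost=4
11. q=(15,22) nearest=7 d=12 new=(12,12) → blocked by [10,17]×[11,15], reject
12. q=(32,17) nearest=8 d=18 new=(16,11) → blocked by [10,17]×[11,15], reject
13. q=(3,12) nearest=5 d=5 new=(6,10) → add node 11 parent=5 cost=8
14. q=(7,0) nearest=1 d=4 new=(6,2) → add node 12 parent=1 cost=4
15. q=(5,14) nearest=11 d=4 new=(5,12) → add node 13 parent=11 cost=10
16. q=(29,15) nearest=8 d=15 new=(16,11) → blocked by [10,17]×[11,15], reject
17. q=(22,10) nearest=8 d=8 new=(16,10) → add node 14 parent=8 cost=14
18. q=(3,10) nearest=13 d=2 new=(3,10) → add node 15 parent=13 cost=12
19. q=(2,21) nearest=13 d=9 new=(3,14) → add node 16 parent=13 cost=12
20. q=(33,9) nearest=14 d=17 new=(18,9) → add node 17 parent=14 cost=16
21. q=(23,1) nearest=17 d=8 new=(20,7) → add node 18 parent=17 cost=18
22. q=(11,6) nearest=4 d=1 new=(11,6) → add node 19 parent=4 cost=9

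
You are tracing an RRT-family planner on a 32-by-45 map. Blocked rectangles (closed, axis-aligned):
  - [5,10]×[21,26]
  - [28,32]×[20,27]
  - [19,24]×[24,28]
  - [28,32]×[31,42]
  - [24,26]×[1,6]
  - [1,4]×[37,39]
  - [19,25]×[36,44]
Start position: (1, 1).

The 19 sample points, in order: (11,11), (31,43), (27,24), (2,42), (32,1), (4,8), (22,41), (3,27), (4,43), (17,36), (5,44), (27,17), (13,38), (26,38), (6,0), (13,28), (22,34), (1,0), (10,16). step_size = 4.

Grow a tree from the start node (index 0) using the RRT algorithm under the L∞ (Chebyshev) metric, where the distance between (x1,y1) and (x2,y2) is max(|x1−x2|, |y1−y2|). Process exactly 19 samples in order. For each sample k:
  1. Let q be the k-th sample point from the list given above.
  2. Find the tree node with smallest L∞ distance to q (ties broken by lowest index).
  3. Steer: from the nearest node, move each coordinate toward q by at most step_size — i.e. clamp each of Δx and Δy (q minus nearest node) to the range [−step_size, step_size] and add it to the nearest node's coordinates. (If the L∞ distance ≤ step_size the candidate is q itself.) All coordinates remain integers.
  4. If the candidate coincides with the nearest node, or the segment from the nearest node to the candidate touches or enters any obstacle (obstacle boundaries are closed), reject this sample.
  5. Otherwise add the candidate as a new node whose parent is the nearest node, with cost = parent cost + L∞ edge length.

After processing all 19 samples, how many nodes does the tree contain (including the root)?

Node count: 16

1. q=(11,11) nearest=0 d=10 new=(5,5) → add node 1 parent=0 cost=4
2. q=(31,43) nearest=1 d=38 new=(9,9) → add node 2 parent=1 cost=8
3. q=(27,24) nearest=2 d=18 new=(13,13) → add node 3 parent=2 cost=12
4. q=(2,42) nearest=3 d=29 new=(9,17) → add node 4 parent=3 cost=16
5. q=(32,1) nearest=3 d=19 new=(17,9) → add node 5 parent=3 cost=16
6. q=(4,8) nearest=1 d=3 new=(4,8) → add node 6 parent=1 cost=7
7. q=(22,41) nearest=4 d=24 new=(13,21) → add node 7 parent=4 cost=20
8. q=(3,27) nearest=4 d=10 new=(5,21) → blocked by [5,10]×[21,26], reject
9. q=(4,43) nearest=7 d=22 new=(9,25) → blocked by [5,10]×[21,26], reject
10. q=(17,36) nearest=7 d=15 new=(17,25) → add node 8 parent=7 cost=24
11. q=(5,44) nearest=8 d=19 new=(13,29) → add node 9 parent=8 cost=28
12. q=(27,17) nearest=5 d=10 new=(21,13) → add node 10 parent=5 cost=20
13. q=(13,38) nearest=9 d=9 new=(13,33) → add node 11 parent=9 cost=32
14. q=(26,38) nearest=8 d=13 new=(21,29) → blocked by [19,24]×[24,28], reject
15. q=(6,0) nearest=0 d=5 new=(5,0) → add node 12 parent=0 cost=4
16. q=(13,28) nearest=9 d=1 new=(13,28) → add node 13 parent=9 cost=29
17. q=(22,34) nearest=8 d=9 new=(21,29) → blocked by [19,24]×[24,28], reject
18. q=(1,0) nearest=0 d=1 new=(1,0) → add node 14 parent=0 cost=1
19. q=(10,16) nearest=4 d=1 new=(10,16) → add node 15 parent=4 cost=17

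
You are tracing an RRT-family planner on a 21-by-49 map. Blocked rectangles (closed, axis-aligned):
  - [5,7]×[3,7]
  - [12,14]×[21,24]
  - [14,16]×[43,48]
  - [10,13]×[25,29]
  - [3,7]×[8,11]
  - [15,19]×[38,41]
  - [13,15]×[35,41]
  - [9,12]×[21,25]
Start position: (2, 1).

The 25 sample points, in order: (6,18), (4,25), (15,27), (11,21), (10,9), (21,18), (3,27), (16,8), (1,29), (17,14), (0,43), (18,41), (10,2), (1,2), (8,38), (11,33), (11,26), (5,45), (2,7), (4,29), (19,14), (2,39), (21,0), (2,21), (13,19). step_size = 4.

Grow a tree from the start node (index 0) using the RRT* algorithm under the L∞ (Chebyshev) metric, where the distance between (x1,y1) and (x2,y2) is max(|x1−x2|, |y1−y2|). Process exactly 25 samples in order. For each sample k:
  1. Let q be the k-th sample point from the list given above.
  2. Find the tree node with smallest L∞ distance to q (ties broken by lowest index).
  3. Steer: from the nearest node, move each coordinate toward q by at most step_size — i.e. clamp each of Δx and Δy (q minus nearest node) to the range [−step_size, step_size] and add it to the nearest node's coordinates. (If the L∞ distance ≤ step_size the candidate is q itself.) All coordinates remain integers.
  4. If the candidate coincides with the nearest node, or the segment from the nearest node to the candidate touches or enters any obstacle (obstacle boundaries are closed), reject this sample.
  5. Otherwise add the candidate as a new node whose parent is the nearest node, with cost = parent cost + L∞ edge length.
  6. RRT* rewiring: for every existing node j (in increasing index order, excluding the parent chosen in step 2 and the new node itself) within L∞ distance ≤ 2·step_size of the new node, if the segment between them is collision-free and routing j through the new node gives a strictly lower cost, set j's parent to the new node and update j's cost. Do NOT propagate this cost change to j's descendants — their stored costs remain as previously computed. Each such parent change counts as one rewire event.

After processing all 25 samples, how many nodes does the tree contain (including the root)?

Node count: 14

1. q=(6,18) nearest=0 d=17 new=(6,5) → blocked by [5,7]×[3,7], reject
2. q=(4,25) nearest=0 d=24 new=(4,5) → add node 1 parent=0 cost=4
3. q=(15,27) nearest=1 d=22 new=(8,9) → blocked by [5,7]×[3,7], reject
4. q=(11,21) nearest=1 d=16 new=(8,9) → blocked by [5,7]×[3,7], reject
5. q=(10,9) nearest=1 d=6 new=(8,9) → blocked by [5,7]×[3,7], reject
6. q=(21,18) nearest=1 d=17 new=(8,9) → blocked by [5,7]×[3,7], reject
7. q=(3,27) nearest=1 d=22 new=(3,9) → blocked by [3,7]×[8,11], reject
8. q=(16,8) nearest=1 d=12 new=(8,8) → blocked by [5,7]×[3,7], reject
9. q=(1,29) nearest=1 d=24 new=(1,9) → add node 2 parent=1 cost=8
10. q=(17,14) nearest=1 d=13 new=(8,9) → blocked by [5,7]×[3,7], reject
11. q=(0,43) nearest=2 d=34 new=(0,13) → add node 3 parent=2 cost=12
12. q=(18,41) nearest=3 d=28 new=(4,17) → add node 4 parent=3 cost=16
13. q=(10,2) nearest=1 d=6 new=(8,2) → blocked by [5,7]×[3,7], reject
14. q=(1,2) nearest=0 d=1 new=(1,2) → add node 5 parent=0 cost=1
15. q=(8,38) nearest=4 d=21 new=(8,21) → add node 6 parent=4 cost=20
16. q=(11,33) nearest=6 d=12 new=(11,25) → blocked by [10,13]×[25,29], reject
17. q=(11,26) nearest=6 d=5 new=(11,25) → blocked by [10,13]×[25,29], reject
18. q=(5,45) nearest=6 d=24 new=(5,25) → add node 7 parent=6 cost=24
19. q=(2,7) nearest=1 d=2 new=(2,7) → add node 8 parent=1 cost=6
20. q=(4,29) nearest=7 d=4 new=(4,29) → add node 9 parent=7 cost=28
21. q=(19,14) nearest=6 d=11 new=(12,17) → add node 10 parent=6 cost=24
22. q=(2,39) nearest=9 d=10 new=(2,33) → add node 11 parent=9 cost=32
23. q=(21,0) nearest=1 d=17 new=(8,1) → blocked by [5,7]×[3,7], reject
24. q=(2,21) nearest=4 d=4 new=(2,21) → add node 12 parent=4 cost=20
25. q=(13,19) nearest=10 d=2 new=(13,19) → add node 13 parent=10 cost=26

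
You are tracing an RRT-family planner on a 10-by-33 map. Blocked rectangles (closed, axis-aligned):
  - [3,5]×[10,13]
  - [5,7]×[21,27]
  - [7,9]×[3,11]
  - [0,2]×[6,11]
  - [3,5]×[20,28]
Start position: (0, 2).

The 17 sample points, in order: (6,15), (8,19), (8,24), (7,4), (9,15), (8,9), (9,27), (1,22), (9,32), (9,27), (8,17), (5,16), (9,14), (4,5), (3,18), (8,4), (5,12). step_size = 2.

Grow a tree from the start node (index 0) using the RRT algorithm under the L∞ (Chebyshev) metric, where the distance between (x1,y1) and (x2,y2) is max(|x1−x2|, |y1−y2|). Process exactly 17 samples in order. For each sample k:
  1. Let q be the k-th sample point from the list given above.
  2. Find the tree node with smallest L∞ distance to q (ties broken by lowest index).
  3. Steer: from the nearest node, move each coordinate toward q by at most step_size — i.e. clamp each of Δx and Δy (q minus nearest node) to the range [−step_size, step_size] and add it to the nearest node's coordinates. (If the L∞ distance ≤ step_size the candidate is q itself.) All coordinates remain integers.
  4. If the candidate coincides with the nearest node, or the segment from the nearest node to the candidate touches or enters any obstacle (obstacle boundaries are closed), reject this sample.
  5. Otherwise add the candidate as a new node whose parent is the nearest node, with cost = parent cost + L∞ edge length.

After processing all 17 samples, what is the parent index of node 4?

1. q=(6,15) nearest=0 d=13 new=(2,4) → add node 1 parent=0 cost=2
2. q=(8,19) nearest=1 d=15 new=(4,6) → add node 2 parent=1 cost=4
3. q=(8,24) nearest=2 d=18 new=(6,8) → add node 3 parent=2 cost=6
4. q=(7,4) nearest=2 d=3 new=(6,4) → add node 4 parent=2 cost=6
5. q=(9,15) nearest=3 d=7 new=(8,10) → blocked by [7,9]×[3,11], reject
6. q=(8,9) nearest=3 d=2 new=(8,9) → blocked by [7,9]×[3,11], reject
7. q=(9,27) nearest=3 d=19 new=(8,10) → blocked by [7,9]×[3,11], reject
8. q=(1,22) nearest=3 d=14 new=(4,10) → blocked by [3,5]×[10,13], reject
9. q=(9,32) nearest=3 d=24 new=(8,10) → blocked by [7,9]×[3,11], reject
10. q=(9,27) nearest=3 d=19 new=(8,10) → blocked by [7,9]×[3,11], reject
11. q=(8,17) nearest=3 d=9 new=(8,10) → blocked by [7,9]×[3,11], reject
12. q=(5,16) nearest=3 d=8 new=(5,10) → blocked by [3,5]×[10,13], reject
13. q=(9,14) nearest=3 d=6 new=(8,10) → blocked by [7,9]×[3,11], reject
14. q=(4,5) nearest=2 d=1 new=(4,5) → add node 5 parent=2 cost=5
15. q=(3,18) nearest=3 d=10 new=(4,10) → blocked by [3,5]×[10,13], reject
16. q=(8,4) nearest=4 d=2 new=(8,4) → blocked by [7,9]×[3,11], reject
17. q=(5,12) nearest=3 d=4 new=(5,10) → blocked by [3,5]×[10,13], reject

Parent of node 4: 2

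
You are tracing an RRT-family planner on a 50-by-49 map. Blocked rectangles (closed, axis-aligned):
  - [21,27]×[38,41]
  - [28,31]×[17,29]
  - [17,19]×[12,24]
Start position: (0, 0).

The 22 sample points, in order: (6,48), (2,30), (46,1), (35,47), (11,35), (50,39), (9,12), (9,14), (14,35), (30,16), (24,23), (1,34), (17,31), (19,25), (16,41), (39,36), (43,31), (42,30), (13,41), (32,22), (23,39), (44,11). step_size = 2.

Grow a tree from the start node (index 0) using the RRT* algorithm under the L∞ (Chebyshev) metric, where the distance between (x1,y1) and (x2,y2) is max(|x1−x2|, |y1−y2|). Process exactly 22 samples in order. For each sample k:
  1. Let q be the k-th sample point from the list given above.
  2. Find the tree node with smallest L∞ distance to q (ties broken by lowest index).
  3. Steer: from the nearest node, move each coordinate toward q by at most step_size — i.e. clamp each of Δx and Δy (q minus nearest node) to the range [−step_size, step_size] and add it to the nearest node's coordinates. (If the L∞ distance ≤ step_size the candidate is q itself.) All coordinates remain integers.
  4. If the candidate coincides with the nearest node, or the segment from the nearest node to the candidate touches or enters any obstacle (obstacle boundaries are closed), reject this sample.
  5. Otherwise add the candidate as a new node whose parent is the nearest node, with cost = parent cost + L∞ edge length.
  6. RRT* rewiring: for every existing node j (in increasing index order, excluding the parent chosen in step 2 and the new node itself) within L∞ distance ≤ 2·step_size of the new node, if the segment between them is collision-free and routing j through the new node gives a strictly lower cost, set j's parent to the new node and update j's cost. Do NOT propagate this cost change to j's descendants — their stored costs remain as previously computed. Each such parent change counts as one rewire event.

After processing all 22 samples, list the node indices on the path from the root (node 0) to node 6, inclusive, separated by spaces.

Path: 0 1 2 4 5 6

1. q=(6,48) nearest=0 d=48 new=(2,2) → add node 1 parent=0 cost=2
2. q=(2,30) nearest=1 d=28 new=(2,4) → add node 2 parent=1 cost=4
3. q=(46,1) nearest=1 d=44 new=(4,1) → add node 3 parent=1 cost=4
4. q=(35,47) nearest=2 d=43 new=(4,6) → add node 4 parent=2 cost=6
5. q=(11,35) nearest=4 d=29 new=(6,8) → add node 5 parent=4 cost=8
6. q=(50,39) nearest=5 d=44 new=(8,10) → add node 6 parent=5 cost=10
7. q=(9,12) nearest=6 d=2 new=(9,12) → add node 7 parent=6 cost=12
8. q=(9,14) nearest=7 d=2 new=(9,14) → add node 8 parent=7 cost=14
9. q=(14,35) nearest=8 d=21 new=(11,16) → add node 9 parent=8 cost=16
10. q=(30,16) nearest=9 d=19 new=(13,16) → add node 10 parent=9 cost=18
11. q=(24,23) nearest=10 d=11 new=(15,18) → add node 11 parent=10 cost=20
12. q=(1,34) nearest=11 d=16 new=(13,20) → add node 12 parent=11 cost=22
13. q=(17,31) nearest=12 d=11 new=(15,22) → add node 13 parent=12 cost=24
14. q=(19,25) nearest=13 d=4 new=(17,24) → blocked by [17,19]×[12,24], reject
15. q=(16,41) nearest=13 d=19 new=(16,24) → add node 14 parent=13 cost=26
16. q=(39,36) nearest=14 d=23 new=(18,26) → add node 15 parent=14 cost=28
17. q=(43,31) nearest=15 d=25 new=(20,28) → add node 16 parent=15 cost=30
18. q=(42,30) nearest=16 d=22 new=(22,30) → add node 17 parent=16 cost=32
19. q=(13,41) nearest=17 d=11 new=(20,32) → add node 18 parent=17 cost=34
20. q=(32,22) nearest=17 d=10 new=(24,28) → add node 19 parent=17 cost=34
21. q=(23,39) nearest=18 d=7 new=(22,34) → add node 20 parent=18 cost=36
22. q=(44,11) nearest=19 d=20 new=(26,26) → add node 21 parent=19 cost=36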